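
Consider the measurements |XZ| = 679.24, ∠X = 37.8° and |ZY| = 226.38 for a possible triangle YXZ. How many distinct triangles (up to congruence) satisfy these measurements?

|XZ|·sin X = 679.24·sin(37.8°) ≈ 416.3.
Since |ZY| = 226.38 < 416.3 = |XZ| sin X, no triangle exists.

0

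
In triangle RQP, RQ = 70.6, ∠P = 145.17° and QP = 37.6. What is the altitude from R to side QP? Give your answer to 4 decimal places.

h_R ≈ 20.7843

Law of sines: sin R = QP·sin P/RQ ≈ 0.30418.
Since RQ ≥ QP, only the acute value applies: ∠R ≈ 17.71°.
Then ∠Q = 180° − ∠P − ∠R ≈ 17.12°.
Law of sines gives PR = RQ·sin Q/sin P ≈ 36.391.
Area = ½·RQ·QP·sin Q ≈ 390.74.
The altitude from R has length 2·area/QP ≈ 20.784.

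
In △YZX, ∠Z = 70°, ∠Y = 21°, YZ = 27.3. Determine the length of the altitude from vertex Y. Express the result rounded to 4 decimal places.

The third angle is ∠X = 180° − ∠Y − ∠Z = 89.00°.
Law of sines: ZX = YZ·sin Y/sin X ≈ 9.7849.
Law of sines: XY = YZ·sin Z/sin X ≈ 25.658.
Area = ½·YZ·ZX·sin Z ≈ 125.51.
The altitude from Y has length 2·area/ZX ≈ 25.654.

25.6536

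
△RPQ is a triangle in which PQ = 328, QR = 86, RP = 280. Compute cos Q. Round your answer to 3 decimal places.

0.648

By the law of cosines, cos Q = (PQ² + QR² − RP²) / (2·PQ·QR) ≈ 0.64840, so ∠Q ≈ 49.58°.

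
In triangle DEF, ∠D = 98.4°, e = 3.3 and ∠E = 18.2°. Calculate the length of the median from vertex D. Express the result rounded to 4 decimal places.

The third angle is ∠F = 180° − ∠D − ∠E = 63.40°.
Law of sines: d = e·sin D/sin E ≈ 10.452.
Law of sines: f = e·sin F/sin E ≈ 9.4473.
Median from D: ½√(2·e² + 2·f² − d²) ≈ 4.7705.

4.7705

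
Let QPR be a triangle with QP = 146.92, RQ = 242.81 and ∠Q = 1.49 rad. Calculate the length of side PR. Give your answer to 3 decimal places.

By the law of cosines, PR² = RQ² + QP² − 2·RQ·QP·cos Q = 74784, so PR ≈ 273.47.

273.466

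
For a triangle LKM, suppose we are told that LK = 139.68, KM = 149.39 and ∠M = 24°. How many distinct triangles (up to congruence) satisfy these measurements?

2

KM·sin M = 149.39·sin(24°) ≈ 60.76.
Since KM sin M < LK < KM (60.76 < 139.68 < 149.39), two triangles exist.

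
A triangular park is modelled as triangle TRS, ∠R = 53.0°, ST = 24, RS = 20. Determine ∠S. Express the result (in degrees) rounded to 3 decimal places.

Law of sines: sin T = RS·sin R/ST ≈ 0.66553.
Since ST ≥ RS, only the acute value applies: ∠T ≈ 41.72°.
Then ∠S = 180° − ∠R − ∠T ≈ 85.28°.

85.277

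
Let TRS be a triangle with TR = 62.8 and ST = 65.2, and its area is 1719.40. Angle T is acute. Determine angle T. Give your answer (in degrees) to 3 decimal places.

From area = ½·ST·TR·sin T, we get sin T = 2·area/(ST·TR) ≈ 0.83985.
Taking the acute solution, ∠T ≈ 57.12°.

∠T ≈ 57.124°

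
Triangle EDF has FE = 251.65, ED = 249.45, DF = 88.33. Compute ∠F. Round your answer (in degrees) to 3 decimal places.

By the law of cosines, cos F = (DF² + FE² − ED²) / (2·DF·FE) ≈ 0.20030, so ∠F ≈ 78.45°.

∠F ≈ 78.446°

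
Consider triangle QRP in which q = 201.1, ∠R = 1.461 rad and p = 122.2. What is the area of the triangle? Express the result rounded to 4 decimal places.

12213.2218

Area = ½·p·q·sin R ≈ 12213.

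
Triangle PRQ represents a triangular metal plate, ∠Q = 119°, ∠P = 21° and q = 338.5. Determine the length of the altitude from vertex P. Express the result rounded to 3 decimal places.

The third angle is ∠R = 180° − ∠Q − ∠P = 40.00°.
Law of sines: p = q·sin P/sin Q ≈ 138.7.
Law of sines: r = q·sin R/sin Q ≈ 248.78.
Area = ½·q·p·sin R ≈ 15089.
The altitude from P has length 2·area/p ≈ 217.58.

217.584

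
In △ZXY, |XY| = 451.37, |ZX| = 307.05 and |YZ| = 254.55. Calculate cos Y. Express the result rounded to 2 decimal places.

cos Y ≈ 0.76

By the law of cosines, cos Y = (|XY|² + |YZ|² − |ZX|²) / (2·|XY|·|YZ|) ≈ 0.75830, so ∠Y ≈ 40.69°.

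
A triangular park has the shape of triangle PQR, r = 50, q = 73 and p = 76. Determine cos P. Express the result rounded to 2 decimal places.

cos P ≈ 0.28

By the law of cosines, cos P = (q² + r² − p²) / (2·q·r) ≈ 0.28123, so ∠P ≈ 73.67°.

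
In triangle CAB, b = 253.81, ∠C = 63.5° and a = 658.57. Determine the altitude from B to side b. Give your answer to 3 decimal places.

589.377

By the law of cosines, c² = a² + b² − 2·a·b·cos C = 3.4897e+05, so c ≈ 590.74.
Area = ½·a·b·sin C ≈ 74795.
The altitude from B has length 2·area/b ≈ 589.38.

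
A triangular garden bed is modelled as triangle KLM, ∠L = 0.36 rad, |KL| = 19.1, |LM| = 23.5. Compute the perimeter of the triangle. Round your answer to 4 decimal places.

By the law of cosines, |MK|² = |KL|² + |LM|² − 2·|KL|·|LM|·cos L = 76.905, so |MK| ≈ 8.7696.
Semiperimeter s = (23.5+8.7696+19.1)/2 = 25.685.
Perimeter = 23.5 + 8.7696 + 19.1 = 51.37.

perimeter ≈ 51.3696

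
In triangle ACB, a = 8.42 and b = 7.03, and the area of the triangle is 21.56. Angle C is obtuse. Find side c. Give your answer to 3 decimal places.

From area = ½·b·a·sin C, we get sin C = 2·area/(b·a) ≈ 0.72847.
Taking the obtuse solution, ∠C ≈ 2.3255 rad.
Law of cosines then gives c ≈ 14.192.

14.192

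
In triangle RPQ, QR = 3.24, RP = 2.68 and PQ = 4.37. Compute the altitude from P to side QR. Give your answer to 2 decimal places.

Semiperimeter s = (4.37 + 3.24 + 2.68)/2 = 5.145.
Heron's formula: area = √(5.145·0.775·1.905·2.465) ≈ 4.3271.
The altitude from P has length 2·area/QR ≈ 2.6711.

h_P ≈ 2.67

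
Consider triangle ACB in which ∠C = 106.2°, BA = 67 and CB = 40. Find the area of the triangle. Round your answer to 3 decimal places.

Law of sines: sin A = CB·sin C/BA ≈ 0.57331.
Since BA ≥ CB, only the acute value applies: ∠A ≈ 34.98°.
Then ∠B = 180° − ∠C − ∠A ≈ 38.82°.
Law of sines gives AC = BA·sin B/sin C ≈ 43.736.
Area = ½·BA·CB·sin B ≈ 839.99.

839.989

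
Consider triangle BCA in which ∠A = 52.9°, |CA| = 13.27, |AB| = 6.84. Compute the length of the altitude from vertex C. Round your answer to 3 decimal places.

h_C ≈ 10.584

By the law of cosines, |BC|² = |CA|² + |AB|² − 2·|CA|·|AB|·cos A = 113.38, so |BC| ≈ 10.648.
Area = ½·|CA|·|AB|·sin A ≈ 36.197.
The altitude from C has length 2·area/|AB| ≈ 10.584.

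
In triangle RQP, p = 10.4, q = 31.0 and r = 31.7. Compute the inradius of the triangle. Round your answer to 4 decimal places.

Semiperimeter s = (31.7 + 31 + 10.4)/2 = 36.55.
Heron's formula: area = √(36.55·4.85·5.55·26.15) ≈ 160.4.
Inradius = area/s = 160.4/36.55 ≈ 4.3884.

4.3884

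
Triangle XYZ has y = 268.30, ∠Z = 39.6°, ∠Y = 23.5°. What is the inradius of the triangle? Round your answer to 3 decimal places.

The third angle is ∠X = 180° − ∠Y − ∠Z = 116.90°.
Law of sines: x = y·sin X/sin Y ≈ 600.05.
Law of sines: z = y·sin Z/sin Y ≈ 428.89.
Area = ½·y·x·sin Z ≈ 51311.
Semiperimeter s = (600.05+268.3+428.89)/2 = 648.62.
Inradius = area/s = 51311/648.62 ≈ 79.107.

79.107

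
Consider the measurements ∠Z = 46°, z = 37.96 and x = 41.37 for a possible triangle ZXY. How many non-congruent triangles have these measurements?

2

x·sin Z = 41.37·sin(46°) ≈ 29.76.
Since x sin Z < z < x (29.76 < 37.96 < 41.37), two triangles exist.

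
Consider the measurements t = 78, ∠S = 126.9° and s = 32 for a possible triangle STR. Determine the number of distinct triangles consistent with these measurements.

t·sin S = 78·sin(126.9°) ≈ 62.38.
Since ∠S is not acute, a triangle exists only if s > t; here s ≤ t, so there is no triangle.

0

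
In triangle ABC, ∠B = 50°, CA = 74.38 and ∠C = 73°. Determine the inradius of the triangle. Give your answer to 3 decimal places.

23.293

The third angle is ∠A = 180° − ∠B − ∠C = 57.00°.
Law of sines: BC = CA·sin A/sin B ≈ 81.432.
Law of sines: AB = CA·sin C/sin B ≈ 92.854.
Area = ½·CA·BC·sin C ≈ 2896.1.
Semiperimeter s = (81.432+74.38+92.854)/2 = 124.33.
Inradius = area/s = 2896.1/124.33 ≈ 23.293.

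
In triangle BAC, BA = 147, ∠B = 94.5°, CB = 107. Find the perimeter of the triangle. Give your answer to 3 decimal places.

perimeter ≈ 442.484

By the law of cosines, AC² = CB² + BA² − 2·CB·BA·cos B = 35526, so AC ≈ 188.48.
Semiperimeter s = (188.48+107+147)/2 = 221.24.
Perimeter = 188.48 + 107 + 147 = 442.48.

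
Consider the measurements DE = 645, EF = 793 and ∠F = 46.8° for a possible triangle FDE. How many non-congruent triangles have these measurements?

2

EF·sin F = 793·sin(46.8°) ≈ 578.1.
Since EF sin F < DE < EF (578.1 < 645 < 793), two triangles exist.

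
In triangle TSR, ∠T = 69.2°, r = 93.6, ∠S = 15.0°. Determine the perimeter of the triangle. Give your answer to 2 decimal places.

The third angle is ∠R = 180° − ∠T − ∠S = 95.80°.
Law of sines: t = r·sin T/sin R ≈ 87.95.
Law of sines: s = r·sin S/sin R ≈ 24.35.
Semiperimeter p = (87.95+24.35+93.6)/2 = 102.95.
Perimeter = 87.95 + 24.35 + 93.6 = 205.9.

205.90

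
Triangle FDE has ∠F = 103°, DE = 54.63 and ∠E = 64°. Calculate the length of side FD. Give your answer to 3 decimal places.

The third angle is ∠D = 180° − ∠E − ∠F = 13.00°.
Law of sines: FD = DE·sin E/sin F ≈ 50.393.

50.393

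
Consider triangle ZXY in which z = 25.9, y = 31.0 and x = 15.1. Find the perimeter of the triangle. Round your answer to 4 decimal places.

Perimeter = 25.9 + 15.1 + 31 = 72.

72.0000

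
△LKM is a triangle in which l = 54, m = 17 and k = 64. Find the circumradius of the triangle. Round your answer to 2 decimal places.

By the law of cosines, cos L = (k² + m² − l²) / (2·k·m) ≈ 0.67509, so ∠L ≈ 47.54°.
Circumradius = l/(2 sin L) ≈ 36.599.

R ≈ 36.60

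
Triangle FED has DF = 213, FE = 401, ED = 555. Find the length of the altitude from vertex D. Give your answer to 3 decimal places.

h_D ≈ 170.996

Semiperimeter s = (555 + 213 + 401)/2 = 584.5.
Heron's formula: area = √(584.5·29.5·371.5·183.5) ≈ 34285.
The altitude from D has length 2·area/FE ≈ 171.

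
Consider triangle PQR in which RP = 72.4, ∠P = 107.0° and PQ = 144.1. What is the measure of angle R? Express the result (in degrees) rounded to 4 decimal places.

By the law of cosines, QR² = RP² + PQ² − 2·RP·PQ·cos P = 32107, so QR ≈ 179.18.
Law of cosines again: cos R = (QR² + RP² − PQ²)/(2·QR·RP) ≈ 0.63918, so ∠R ≈ 50.27°.

50.2695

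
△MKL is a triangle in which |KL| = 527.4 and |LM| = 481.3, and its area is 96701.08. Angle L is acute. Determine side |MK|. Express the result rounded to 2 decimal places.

From area = ½·|KL|·|LM|·sin L, we get sin L = 2·area/(|KL|·|LM|) ≈ 0.76191.
Taking the acute solution, ∠L ≈ 49.63°.
Law of cosines then gives |MK| ≈ 425.43.

425.43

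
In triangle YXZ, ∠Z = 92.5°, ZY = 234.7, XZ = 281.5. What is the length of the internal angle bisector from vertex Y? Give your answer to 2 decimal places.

262.82

By the law of cosines, YX² = XZ² + ZY² − 2·XZ·ZY·cos Z = 1.4009e+05, so YX ≈ 374.29.
Law of cosines again: cos Y = (ZY² + YX² − XZ²)/(2·ZY·YX) ≈ 0.65987, so ∠Y ≈ 48.71°.
The bisector from Y has length 2·ZY·YX·cos(∠Y/2)/(ZY+YX) ≈ 262.82.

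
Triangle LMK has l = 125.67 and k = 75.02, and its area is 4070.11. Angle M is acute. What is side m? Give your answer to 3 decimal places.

109.128

From area = ½·k·l·sin M, we get sin M = 2·area/(k·l) ≈ 0.86343.
Taking the acute solution, ∠M ≈ 59.70°.
Law of cosines then gives m ≈ 109.13.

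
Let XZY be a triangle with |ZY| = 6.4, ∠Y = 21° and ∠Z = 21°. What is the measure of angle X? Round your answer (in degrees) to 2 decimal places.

138.00

The third angle is ∠X = 180° − ∠Z − ∠Y = 138.00°.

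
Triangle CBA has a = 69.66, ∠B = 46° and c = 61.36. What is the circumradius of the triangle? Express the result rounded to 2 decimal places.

By the law of cosines, b² = a² + c² − 2·a·c·cos B = 2679.2, so b ≈ 51.761.
Area = ½·a·c·sin B ≈ 1537.4.
Circumradius = b/(2 sin B) ≈ 35.978.

R ≈ 35.98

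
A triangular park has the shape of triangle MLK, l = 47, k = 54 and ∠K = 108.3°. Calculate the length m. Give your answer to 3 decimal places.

15.653

Law of sines: sin L = l·sin K/k ≈ 0.82635.
Since k ≥ l, only the acute value applies: ∠L ≈ 55.73°.
Then ∠M = 180° − ∠K − ∠L ≈ 15.97°.
Law of sines gives m = k·sin M/sin K ≈ 15.653.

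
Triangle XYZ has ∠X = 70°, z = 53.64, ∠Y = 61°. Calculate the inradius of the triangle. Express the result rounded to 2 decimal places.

The third angle is ∠Z = 180° − ∠X − ∠Y = 49.00°.
Law of sines: x = z·sin X/sin Z ≈ 66.787.
Law of sines: y = z·sin Y/sin Z ≈ 62.162.
Area = ½·z·x·sin Y ≈ 1566.7.
Semiperimeter s = (66.787+62.162+53.64)/2 = 91.295.
Inradius = area/s = 1566.7/91.295 ≈ 17.16.

r ≈ 17.16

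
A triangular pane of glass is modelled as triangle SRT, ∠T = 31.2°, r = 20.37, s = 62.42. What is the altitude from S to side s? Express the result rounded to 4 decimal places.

By the law of cosines, t² = s² + r² − 2·s·r·cos T = 2136, so t ≈ 46.217.
Area = ½·s·r·sin T ≈ 329.33.
The altitude from S has length 2·area/s ≈ 10.552.

10.5522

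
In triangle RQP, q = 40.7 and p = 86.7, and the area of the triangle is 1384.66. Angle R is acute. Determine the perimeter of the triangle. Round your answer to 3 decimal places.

From area = ½·q·p·sin R, we get sin R = 2·area/(q·p) ≈ 0.78480.
Taking the acute solution, ∠R ≈ 51.70°.
Law of cosines then gives r ≈ 69.279.
Perimeter = 69.279 + 40.7 + 86.7 = 196.68.

perimeter ≈ 196.679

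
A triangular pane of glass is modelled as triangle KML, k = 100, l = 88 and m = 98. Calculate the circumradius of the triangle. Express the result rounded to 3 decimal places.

By the law of cosines, cos K = (m² + l² − k²) / (2·m·l) ≈ 0.42602, so ∠K ≈ 64.78°.
Circumradius = k/(2 sin K) ≈ 55.266.

55.266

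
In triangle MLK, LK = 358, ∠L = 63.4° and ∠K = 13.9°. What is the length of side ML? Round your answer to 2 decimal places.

88.16

The third angle is ∠M = 180° − ∠L − ∠K = 102.70°.
Law of sines: ML = LK·sin K/sin M ≈ 88.158.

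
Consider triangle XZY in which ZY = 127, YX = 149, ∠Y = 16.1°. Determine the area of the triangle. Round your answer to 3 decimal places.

Area = ½·ZY·YX·sin Y ≈ 2623.8.

2623.813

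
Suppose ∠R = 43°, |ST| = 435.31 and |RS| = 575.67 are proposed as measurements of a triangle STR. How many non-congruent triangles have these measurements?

2

|RS|·sin R = 575.67·sin(43°) ≈ 392.6.
Since |RS| sin R < |ST| < |RS| (392.6 < 435.31 < 575.67), two triangles exist.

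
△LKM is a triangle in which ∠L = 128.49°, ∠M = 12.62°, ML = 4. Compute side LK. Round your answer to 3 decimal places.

The third angle is ∠K = 180° − ∠M − ∠L = 38.89°.
Law of sines: LK = ML·sin M/sin K ≈ 1.392.

1.392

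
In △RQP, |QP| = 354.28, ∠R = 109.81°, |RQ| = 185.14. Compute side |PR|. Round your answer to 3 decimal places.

Law of sines: sin P = |RQ|·sin R/|QP| ≈ 0.49166.
Since |QP| ≥ |RQ|, only the acute value applies: ∠P ≈ 29.45°.
Then ∠Q = 180° − ∠R − ∠P ≈ 40.74°.
Law of sines gives |PR| = |QP|·sin Q/sin R ≈ 245.76.

245.759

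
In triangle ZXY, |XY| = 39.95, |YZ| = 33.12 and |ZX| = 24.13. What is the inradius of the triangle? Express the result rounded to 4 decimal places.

r ≈ 8.2109

Semiperimeter s = (39.95 + 33.12 + 24.13)/2 = 48.6.
Heron's formula: area = √(48.6·8.65·15.48·24.47) ≈ 399.05.
Inradius = area/s = 399.05/48.6 ≈ 8.2109.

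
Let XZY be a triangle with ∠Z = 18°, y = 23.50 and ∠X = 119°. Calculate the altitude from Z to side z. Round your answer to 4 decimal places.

The third angle is ∠Y = 180° − ∠X − ∠Z = 43.00°.
Law of sines: x = y·sin X/sin Y ≈ 30.137.
Law of sines: z = y·sin Z/sin Y ≈ 10.648.
Area = ½·y·x·sin Z ≈ 109.43.
The altitude from Z has length 2·area/z ≈ 20.554.

20.5536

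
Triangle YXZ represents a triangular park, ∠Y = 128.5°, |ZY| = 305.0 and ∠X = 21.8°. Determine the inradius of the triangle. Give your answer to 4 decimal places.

r ≈ 71.6996

The third angle is ∠Z = 180° − ∠Y − ∠X = 29.70°.
Law of sines: |XZ| = |ZY|·sin Y/sin X ≈ 642.75.
Law of sines: |YX| = |ZY|·sin Z/sin X ≈ 406.91.
Area = ½·|ZY|·|XZ|·sin Z ≈ 48564.
Semiperimeter s = (642.75+305+406.91)/2 = 677.33.
Inradius = area/s = 48564/677.33 ≈ 71.7.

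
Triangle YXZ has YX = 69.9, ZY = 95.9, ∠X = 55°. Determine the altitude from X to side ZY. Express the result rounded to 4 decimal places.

69.8707

Law of sines: sin Z = YX·sin X/ZY ≈ 0.59707.
Since ZY ≥ YX, only the acute value applies: ∠Z ≈ 36.66°.
Then ∠Y = 180° − ∠X − ∠Z ≈ 88.34°.
Law of sines gives XZ = ZY·sin Y/sin X ≈ 117.02.
Area = ½·ZY·YX·sin Y ≈ 3350.3.
The altitude from X has length 2·area/ZY ≈ 69.871.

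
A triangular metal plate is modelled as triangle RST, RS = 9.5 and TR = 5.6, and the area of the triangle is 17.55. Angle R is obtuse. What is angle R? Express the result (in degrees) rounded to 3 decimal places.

From area = ½·TR·RS·sin R, we get sin R = 2·area/(TR·RS) ≈ 0.65977.
Taking the obtuse solution, ∠R ≈ 138.72°.

∠R ≈ 138.717°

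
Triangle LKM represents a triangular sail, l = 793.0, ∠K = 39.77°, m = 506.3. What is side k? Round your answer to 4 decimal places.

517.6816

By the law of cosines, k² = m² + l² − 2·m·l·cos K = 2.6799e+05, so k ≈ 517.68.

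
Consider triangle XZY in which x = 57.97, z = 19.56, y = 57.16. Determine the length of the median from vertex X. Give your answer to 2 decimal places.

Median from X: ½√(2·z² + 2·y² − x²) ≈ 31.382.

31.38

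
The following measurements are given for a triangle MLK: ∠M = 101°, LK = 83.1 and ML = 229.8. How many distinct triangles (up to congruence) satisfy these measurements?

ML·sin M = 229.8·sin(101°) ≈ 225.6.
Since ∠M is not acute, a triangle exists only if LK > ML; here LK ≤ ML, so there is no triangle.

0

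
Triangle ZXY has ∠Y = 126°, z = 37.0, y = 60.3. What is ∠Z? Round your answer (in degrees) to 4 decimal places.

29.7629

Law of sines: sin Z = z·sin Y/y ≈ 0.49641.
Since y ≥ z, only the acute value applies: ∠Z ≈ 29.76°.
Then ∠X = 180° − ∠Y − ∠Z ≈ 24.24°.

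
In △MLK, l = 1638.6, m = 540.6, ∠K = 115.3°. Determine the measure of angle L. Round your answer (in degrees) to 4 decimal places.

By the law of cosines, k² = m² + l² − 2·m·l·cos K = 3.7344e+06, so k ≈ 1932.5.
Law of cosines again: cos L = (k² + m² − l²)/(2·k·m) ≈ 0.64212, so ∠L ≈ 50.05°.

∠L ≈ 50.0499°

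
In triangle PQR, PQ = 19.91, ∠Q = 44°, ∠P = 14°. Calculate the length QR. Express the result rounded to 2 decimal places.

5.68

The third angle is ∠R = 180° − ∠P − ∠Q = 122.00°.
Law of sines: QR = PQ·sin P/sin R ≈ 5.6797.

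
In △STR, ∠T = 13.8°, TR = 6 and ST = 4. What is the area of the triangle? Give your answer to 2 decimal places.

area ≈ 2.86

Area = ½·ST·TR·sin T ≈ 2.8624.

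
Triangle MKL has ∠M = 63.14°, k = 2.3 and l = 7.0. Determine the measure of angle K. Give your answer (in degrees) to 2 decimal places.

∠K ≈ 18.99°

By the law of cosines, m² = k² + l² − 2·k·l·cos M = 39.742, so m ≈ 6.3041.
Law of cosines again: cos K = (l² + m² − k²)/(2·l·m) ≈ 0.94555, so ∠K ≈ 18.99°.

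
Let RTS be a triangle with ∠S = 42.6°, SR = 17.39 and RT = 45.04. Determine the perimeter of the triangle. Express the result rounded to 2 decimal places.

Law of sines: sin T = SR·sin S/RT ≈ 0.26134.
Since RT ≥ SR, only the acute value applies: ∠T ≈ 15.15°.
Then ∠R = 180° − ∠S − ∠T ≈ 122.25°.
Law of sines gives TS = RT·sin R/sin S ≈ 56.275.
Semiperimeter s = (56.275+17.39+45.04)/2 = 59.353.
Perimeter = 56.275 + 17.39 + 45.04 = 118.71.

118.71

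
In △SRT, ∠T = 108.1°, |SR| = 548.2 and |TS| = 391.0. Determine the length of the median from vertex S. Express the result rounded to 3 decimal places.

454.851

Law of sines: sin R = |TS|·sin T/|SR| ≈ 0.67795.
Since |SR| ≥ |TS|, only the acute value applies: ∠R ≈ 42.68°.
Then ∠S = 180° − ∠T − ∠R ≈ 29.22°.
Law of sines gives |RT| = |SR|·sin S/sin T ≈ 281.51.
Median from S: ½√(2·|TS|² + 2·|SR|² − |RT|²) ≈ 454.85.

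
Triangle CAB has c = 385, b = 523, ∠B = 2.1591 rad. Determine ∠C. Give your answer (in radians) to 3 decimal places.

0.659

Law of sines: sin C = c·sin B/b ≈ 0.61238.
Since b ≥ c, only the acute value applies: ∠C ≈ 0.6591 rad.
Then ∠A = π − ∠B − ∠C ≈ 0.3234 rad.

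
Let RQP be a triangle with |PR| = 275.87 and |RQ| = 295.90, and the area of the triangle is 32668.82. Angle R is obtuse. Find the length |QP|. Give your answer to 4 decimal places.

511.3972

From area = ½·|PR|·|RQ|·sin R, we get sin R = 2·area/(|PR|·|RQ|) ≈ 0.80041.
Taking the obtuse solution, ∠R ≈ 126.83°.
Law of cosines then gives |QP| ≈ 511.4.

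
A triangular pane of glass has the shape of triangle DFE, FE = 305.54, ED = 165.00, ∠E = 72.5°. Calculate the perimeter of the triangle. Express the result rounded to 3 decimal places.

By the law of cosines, DF² = FE² + ED² − 2·FE·ED·cos E = 90260, so DF ≈ 300.43.
Semiperimeter s = (305.54+165+300.43)/2 = 385.49.
Perimeter = 305.54 + 165 + 300.43 = 770.97.

770.973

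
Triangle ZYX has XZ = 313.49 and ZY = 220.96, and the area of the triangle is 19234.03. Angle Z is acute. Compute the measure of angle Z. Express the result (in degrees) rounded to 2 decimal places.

From area = ½·XZ·ZY·sin Z, we get sin Z = 2·area/(XZ·ZY) ≈ 0.55535.
Taking the acute solution, ∠Z ≈ 33.73°.

33.73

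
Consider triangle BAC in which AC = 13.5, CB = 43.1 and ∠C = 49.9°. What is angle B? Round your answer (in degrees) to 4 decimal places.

∠B ≈ 16.7071°

By the law of cosines, BA² = AC² + CB² − 2·AC·CB·cos C = 1290.3, so BA ≈ 35.921.
Law of cosines again: cos B = (CB² + BA² − AC²)/(2·CB·BA) ≈ 0.95779, so ∠B ≈ 16.71°.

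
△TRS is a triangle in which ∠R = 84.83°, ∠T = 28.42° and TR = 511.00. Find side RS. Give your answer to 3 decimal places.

264.697

The third angle is ∠S = 180° − ∠T − ∠R = 66.75°.
Law of sines: RS = TR·sin T/sin S ≈ 264.7.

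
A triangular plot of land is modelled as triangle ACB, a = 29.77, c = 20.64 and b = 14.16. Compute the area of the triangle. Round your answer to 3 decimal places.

Semiperimeter s = (29.77 + 20.64 + 14.16)/2 = 32.285.
Heron's formula: area = √(32.285·2.515·11.645·18.125) ≈ 130.91.

130.912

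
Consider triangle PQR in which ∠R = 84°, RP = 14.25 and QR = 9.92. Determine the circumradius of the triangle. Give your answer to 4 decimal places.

By the law of cosines, PQ² = QR² + RP² − 2·QR·RP·cos R = 271.92, so PQ ≈ 16.49.
Area = ½·QR·RP·sin R ≈ 70.293.
Circumradius = PQ/(2 sin R) ≈ 8.2904.

8.2904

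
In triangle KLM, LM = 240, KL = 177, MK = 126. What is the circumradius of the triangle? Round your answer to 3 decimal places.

By the law of cosines, cos K = (MK² + KL² − LM²) / (2·MK·KL) ≈ -0.23305, so ∠K ≈ 103.48°.
Circumradius = LM/(2 sin K) ≈ 123.4.

R ≈ 123.398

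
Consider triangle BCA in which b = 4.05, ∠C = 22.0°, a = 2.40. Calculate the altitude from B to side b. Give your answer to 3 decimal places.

h_B ≈ 0.899

By the law of cosines, c² = a² + b² − 2·a·b·cos C = 4.138, so c ≈ 2.0342.
Area = ½·a·b·sin C ≈ 1.8206.
The altitude from B has length 2·area/b ≈ 0.89906.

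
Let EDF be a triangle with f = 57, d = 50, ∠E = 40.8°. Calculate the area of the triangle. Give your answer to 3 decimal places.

Area = ½·d·f·sin E ≈ 931.12.

931.124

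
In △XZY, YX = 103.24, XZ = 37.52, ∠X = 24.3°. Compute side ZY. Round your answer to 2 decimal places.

70.75

By the law of cosines, ZY² = YX² + XZ² − 2·YX·XZ·cos X = 5005.5, so ZY ≈ 70.749.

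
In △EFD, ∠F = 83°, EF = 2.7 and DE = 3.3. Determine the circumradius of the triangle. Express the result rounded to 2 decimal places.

Law of sines: sin D = EF·sin F/DE ≈ 0.81208.
Since DE ≥ EF, only the acute value applies: ∠D ≈ 54.30°.
Then ∠E = 180° − ∠F − ∠D ≈ 42.70°.
Law of sines gives FD = DE·sin E/sin F ≈ 2.2547.
Circumradius = DE/(2 sin F) ≈ 1.6624.

R ≈ 1.66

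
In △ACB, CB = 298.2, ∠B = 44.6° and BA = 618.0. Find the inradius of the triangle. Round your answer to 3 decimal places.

By the law of cosines, AC² = CB² + BA² − 2·CB·BA·cos B = 2.0841e+05, so AC ≈ 456.52.
Area = ½·CB·BA·sin B ≈ 64699.
Semiperimeter s = (298.2+618+456.52)/2 = 686.36.
Inradius = area/s = 64699/686.36 ≈ 94.264.

94.264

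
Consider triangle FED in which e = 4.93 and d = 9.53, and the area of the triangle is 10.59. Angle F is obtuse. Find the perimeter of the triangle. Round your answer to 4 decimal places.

From area = ½·e·d·sin F, we get sin F = 2·area/(e·d) ≈ 0.45080.
Taking the obtuse solution, ∠F ≈ 153.20°.
Law of cosines then gives f ≈ 14.107.
Perimeter = 14.107 + 4.93 + 9.53 = 28.567.

perimeter ≈ 28.5668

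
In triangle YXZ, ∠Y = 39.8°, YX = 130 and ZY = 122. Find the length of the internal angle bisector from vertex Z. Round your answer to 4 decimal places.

t_Z ≈ 80.0343

By the law of cosines, XZ² = ZY² + YX² − 2·ZY·YX·cos Y = 7414, so XZ ≈ 86.105.
Law of cosines again: cos Z = (XZ² + ZY² − YX²)/(2·XZ·ZY) ≈ 0.25693, so ∠Z ≈ 75.11°.
The bisector from Z has length 2·XZ·ZY·cos(∠Z/2)/(XZ+ZY) ≈ 80.034.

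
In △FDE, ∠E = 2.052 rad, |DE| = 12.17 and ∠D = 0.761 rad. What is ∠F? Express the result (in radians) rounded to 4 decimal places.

0.3286

The third angle is ∠F = π − ∠D − ∠E = 0.329 rad.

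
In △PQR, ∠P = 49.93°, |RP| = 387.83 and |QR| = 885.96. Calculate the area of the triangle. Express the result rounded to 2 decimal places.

Law of sines: sin Q = |RP|·sin P/|QR| ≈ 0.33499.
Since |QR| ≥ |RP|, only the acute value applies: ∠Q ≈ 19.57°.
Then ∠R = 180° − ∠P − ∠Q ≈ 110.50°.
Law of sines gives |PQ| = |QR|·sin R/sin P ≈ 1084.4.
Area = ½·|QR|·|RP|·sin R ≈ 1.6092e+05.

area ≈ 160923.36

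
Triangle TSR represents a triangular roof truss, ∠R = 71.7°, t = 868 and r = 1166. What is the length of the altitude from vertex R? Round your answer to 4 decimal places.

h_R ≈ 775.6284

Law of sines: sin T = t·sin R/r ≈ 0.70678.
Since r ≥ t, only the acute value applies: ∠T ≈ 44.97°.
Then ∠S = 180° − ∠R − ∠T ≈ 63.33°.
Law of sines gives s = r·sin S/sin R ≈ 1097.4.
Area = ½·r·t·sin S ≈ 4.5219e+05.
The altitude from R has length 2·area/r ≈ 775.63.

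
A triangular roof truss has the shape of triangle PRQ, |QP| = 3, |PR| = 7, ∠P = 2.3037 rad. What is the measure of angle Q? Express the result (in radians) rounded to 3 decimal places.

By the law of cosines, |RQ|² = |QP|² + |PR|² − 2·|QP|·|PR|·cos P = 86.099, so |RQ| ≈ 9.279.
Law of cosines again: cos Q = (|RQ|² + |QP|² − |PR|²)/(2·|RQ|·|QP|) ≈ 0.82802, so ∠Q ≈ 0.5952 rad.

∠Q ≈ 0.595 rad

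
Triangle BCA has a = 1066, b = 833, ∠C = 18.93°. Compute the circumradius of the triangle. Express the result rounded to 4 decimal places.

By the law of cosines, c² = a² + b² − 2·a·b·cos C = 1.5034e+05, so c ≈ 387.74.
Area = ½·a·b·sin C ≈ 1.4404e+05.
Circumradius = c/(2 sin C) ≈ 597.6.

597.5993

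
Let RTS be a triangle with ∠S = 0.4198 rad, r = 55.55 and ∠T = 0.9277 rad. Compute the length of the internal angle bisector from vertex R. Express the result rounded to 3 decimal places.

19.195

The third angle is ∠R = π − ∠T − ∠S = 1.7941 rad.
Law of sines: t = r·sin T/sin R ≈ 45.585.
Law of sines: s = r·sin S/sin R ≈ 23.217.
The bisector from R has length 2·t·s·cos(∠R/2)/(t+s) ≈ 19.195.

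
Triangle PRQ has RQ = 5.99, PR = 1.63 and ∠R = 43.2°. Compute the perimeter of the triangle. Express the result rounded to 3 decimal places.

By the law of cosines, QP² = PR² + RQ² − 2·PR·RQ·cos R = 24.302, so QP ≈ 4.9297.
Semiperimeter s = (5.99+4.9297+1.63)/2 = 6.2749.
Perimeter = 5.99 + 4.9297 + 1.63 = 12.55.

12.550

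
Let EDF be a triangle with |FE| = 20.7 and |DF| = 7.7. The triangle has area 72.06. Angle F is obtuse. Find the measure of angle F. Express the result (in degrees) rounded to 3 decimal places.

From area = ½·|DF|·|FE|·sin F, we get sin F = 2·area/(|DF|·|FE|) ≈ 0.90420.
Taking the obtuse solution, ∠F ≈ 115.28°.

115.285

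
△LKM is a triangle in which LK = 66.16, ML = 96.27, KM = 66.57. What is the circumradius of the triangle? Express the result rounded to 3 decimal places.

48.201

By the law of cosines, cos L = (ML² + LK² − KM²) / (2·ML·LK) ≈ 0.72328, so ∠L ≈ 43.67°.
Circumradius = KM/(2 sin L) ≈ 48.201.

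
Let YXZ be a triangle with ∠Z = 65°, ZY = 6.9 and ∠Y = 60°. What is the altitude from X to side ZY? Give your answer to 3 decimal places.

The third angle is ∠X = 180° − ∠Z − ∠Y = 55.00°.
Law of sines: XZ = ZY·sin Y/sin X ≈ 7.2948.
Law of sines: YX = ZY·sin Z/sin X ≈ 7.6341.
Area = ½·ZY·XZ·sin Z ≈ 22.809.
The altitude from X has length 2·area/ZY ≈ 6.6114.

6.611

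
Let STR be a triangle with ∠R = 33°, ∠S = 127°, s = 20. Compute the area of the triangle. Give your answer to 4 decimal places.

area ≈ 46.6489

The third angle is ∠T = 180° − ∠R − ∠S = 20.00°.
Law of sines: t = s·sin T/sin S ≈ 8.5651.
Law of sines: r = s·sin R/sin S ≈ 13.639.
Area = ½·s·t·sin R ≈ 46.649.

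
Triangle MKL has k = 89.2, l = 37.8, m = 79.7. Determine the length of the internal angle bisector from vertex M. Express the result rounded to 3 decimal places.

t_M ≈ 45.209

By the law of cosines, cos M = (k² + l² − m²) / (2·k·l) ≈ 0.44982, so ∠M ≈ 63.27°.
The bisector from M has length 2·k·l·cos(∠M/2)/(k+l) ≈ 45.209.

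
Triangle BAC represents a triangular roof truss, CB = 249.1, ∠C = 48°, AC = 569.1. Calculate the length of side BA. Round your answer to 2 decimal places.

442.96

By the law of cosines, BA² = AC² + CB² − 2·AC·CB·cos C = 1.9621e+05, so BA ≈ 442.96.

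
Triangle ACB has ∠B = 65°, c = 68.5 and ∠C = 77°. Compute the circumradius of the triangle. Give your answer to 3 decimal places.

R ≈ 35.151

The third angle is ∠A = 180° − ∠C − ∠B = 38.00°.
Law of sines: a = c·sin A/sin C ≈ 43.282.
Law of sines: b = c·sin B/sin C ≈ 63.715.
Circumradius = c/(2 sin C) ≈ 35.151.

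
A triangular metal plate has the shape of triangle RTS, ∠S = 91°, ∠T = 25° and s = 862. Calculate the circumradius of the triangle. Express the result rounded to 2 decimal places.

431.07

The third angle is ∠R = 180° − ∠T − ∠S = 64.00°.
Law of sines: r = s·sin R/sin S ≈ 774.88.
Law of sines: t = s·sin T/sin S ≈ 364.35.
Circumradius = s/(2 sin S) ≈ 431.07.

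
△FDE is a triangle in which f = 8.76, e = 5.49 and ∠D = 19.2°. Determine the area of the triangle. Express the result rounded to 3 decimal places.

area ≈ 7.908

Area = ½·e·f·sin D ≈ 7.908.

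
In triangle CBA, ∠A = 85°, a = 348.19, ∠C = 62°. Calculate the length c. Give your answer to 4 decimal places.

308.6079

The third angle is ∠B = 180° − ∠A − ∠C = 33.00°.
Law of sines: c = a·sin C/sin A ≈ 308.61.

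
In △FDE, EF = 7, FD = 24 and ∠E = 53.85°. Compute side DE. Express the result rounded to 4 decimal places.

27.4542

Law of sines: sin D = EF·sin E/FD ≈ 0.23551.
Since FD ≥ EF, only the acute value applies: ∠D ≈ 13.62°.
Then ∠F = 180° − ∠E − ∠D ≈ 112.53°.
Law of sines gives DE = FD·sin F/sin E ≈ 27.454.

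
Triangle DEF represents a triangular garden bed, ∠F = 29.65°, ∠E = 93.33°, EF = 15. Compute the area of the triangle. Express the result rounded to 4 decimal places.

area ≈ 66.2325

The third angle is ∠D = 180° − ∠E − ∠F = 57.02°.
Law of sines: FD = EF·sin E/sin D ≈ 17.851.
Law of sines: DE = EF·sin F/sin D ≈ 8.8459.
Area = ½·EF·FD·sin F ≈ 66.232.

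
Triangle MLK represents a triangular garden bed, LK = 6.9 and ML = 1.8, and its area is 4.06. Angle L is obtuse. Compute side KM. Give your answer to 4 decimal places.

From area = ½·ML·LK·sin L, we get sin L = 2·area/(ML·LK) ≈ 0.65378.
Taking the obtuse solution, ∠L ≈ 2.4290 rad.
Law of cosines then gives KM ≈ 8.3454.

8.3454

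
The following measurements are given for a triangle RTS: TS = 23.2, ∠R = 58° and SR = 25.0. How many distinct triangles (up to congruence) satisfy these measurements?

SR·sin R = 25.0·sin(58°) ≈ 21.2.
Since SR sin R < TS < SR (21.2 < 23.2 < 25.0), two triangles exist.

2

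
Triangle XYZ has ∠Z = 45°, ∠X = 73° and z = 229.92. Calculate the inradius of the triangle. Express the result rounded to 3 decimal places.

76.241

The third angle is ∠Y = 180° − ∠Z − ∠X = 62.00°.
Law of sines: x = z·sin X/sin Z ≈ 310.95.
Law of sines: y = z·sin Y/sin Z ≈ 287.1.
Area = ½·z·x·sin Y ≈ 31562.
Semiperimeter s = (310.95+287.1+229.92)/2 = 413.98.
Inradius = area/s = 31562/413.98 ≈ 76.241.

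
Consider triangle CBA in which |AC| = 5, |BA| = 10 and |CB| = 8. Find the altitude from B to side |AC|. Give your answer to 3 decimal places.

Semiperimeter s = (10 + 5 + 8)/2 = 11.5.
Heron's formula: area = √(11.5·1.5·6.5·3.5) ≈ 19.81.
The altitude from B has length 2·area/|AC| ≈ 7.924.

h_B ≈ 7.924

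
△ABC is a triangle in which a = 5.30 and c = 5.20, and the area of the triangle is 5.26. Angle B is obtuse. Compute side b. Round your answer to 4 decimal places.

From area = ½·c·a·sin B, we get sin B = 2·area/(c·a) ≈ 0.38171.
Taking the obtuse solution, ∠B ≈ 157.56°.
Law of cosines then gives b ≈ 10.299.

10.2993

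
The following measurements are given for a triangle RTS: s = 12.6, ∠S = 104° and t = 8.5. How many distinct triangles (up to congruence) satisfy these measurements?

1

t·sin S = 8.5·sin(104°) ≈ 8.248.
Since ∠S is not acute, a triangle exists only if s > t; here s > t, so there is exactly one triangle.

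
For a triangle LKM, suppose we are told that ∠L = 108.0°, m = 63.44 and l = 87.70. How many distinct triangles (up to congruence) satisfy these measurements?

1

m·sin L = 63.44·sin(108.0°) ≈ 60.34.
Since ∠L is not acute, a triangle exists only if l > m; here l > m, so there is exactly one triangle.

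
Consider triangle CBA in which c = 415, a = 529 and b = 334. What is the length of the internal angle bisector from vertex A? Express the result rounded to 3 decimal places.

t_A ≈ 263.568

By the law of cosines, cos A = (c² + b² − a²) / (2·c·b) ≈ 0.01421, so ∠A ≈ 89.19°.
The bisector from A has length 2·c·b·cos(∠A/2)/(c+b) ≈ 263.57.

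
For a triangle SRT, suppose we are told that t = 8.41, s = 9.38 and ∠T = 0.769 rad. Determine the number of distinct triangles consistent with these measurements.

2

s·sin T = 9.38·sin(0.769 rad) ≈ 6.523.
Since s sin T < t < s (6.523 < 8.41 < 9.38), two triangles exist.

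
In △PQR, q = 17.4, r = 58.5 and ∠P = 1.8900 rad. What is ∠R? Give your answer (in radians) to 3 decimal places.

By the law of cosines, p² = q² + r² − 2·q·r·cos P = 4363.9, so p ≈ 66.06.
Law of cosines again: cos R = (p² + q² − r²)/(2·p·q) ≈ 0.54130, so ∠R ≈ 0.9988 rad.

∠R ≈ 0.999 rad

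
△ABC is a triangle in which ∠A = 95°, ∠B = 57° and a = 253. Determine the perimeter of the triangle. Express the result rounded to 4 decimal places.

585.2242

The third angle is ∠C = 180° − ∠A − ∠B = 28.00°.
Law of sines: b = a·sin B/sin A ≈ 212.99.
Law of sines: c = a·sin C/sin A ≈ 119.23.
Semiperimeter s = (253+212.99+119.23)/2 = 292.61.
Perimeter = 253 + 212.99 + 119.23 = 585.22.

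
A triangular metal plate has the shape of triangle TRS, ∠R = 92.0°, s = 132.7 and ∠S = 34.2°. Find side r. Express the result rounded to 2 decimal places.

The third angle is ∠T = 180° − ∠R − ∠S = 53.80°.
Law of sines: r = s·sin R/sin S ≈ 235.94.

235.94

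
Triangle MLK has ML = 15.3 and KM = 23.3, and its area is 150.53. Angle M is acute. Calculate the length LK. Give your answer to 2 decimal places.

19.88

From area = ½·KM·ML·sin M, we get sin M = 2·area/(KM·ML) ≈ 0.84451.
Taking the acute solution, ∠M ≈ 57.62°.
Law of cosines then gives LK ≈ 19.878.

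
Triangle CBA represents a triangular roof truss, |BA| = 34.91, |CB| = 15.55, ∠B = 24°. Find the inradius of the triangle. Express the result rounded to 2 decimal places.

By the law of cosines, |AC|² = |CB|² + |BA|² − 2·|CB|·|BA|·cos B = 468.67, so |AC| ≈ 21.649.
Area = ½·|CB|·|BA|·sin B ≈ 110.4.
Semiperimeter s = (34.91+21.649+15.55)/2 = 36.054.
Inradius = area/s = 110.4/36.054 ≈ 3.062.

r ≈ 3.06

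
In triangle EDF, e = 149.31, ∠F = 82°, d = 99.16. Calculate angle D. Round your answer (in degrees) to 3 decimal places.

By the law of cosines, f² = e² + d² − 2·e·d·cos F = 28005, so f ≈ 167.35.
Law of cosines again: cos D = (f² + e² − d²)/(2·f·e) ≈ 0.80975, so ∠D ≈ 35.93°.

35.928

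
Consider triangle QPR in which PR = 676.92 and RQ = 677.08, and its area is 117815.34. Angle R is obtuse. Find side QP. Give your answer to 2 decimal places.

1304.95

From area = ½·PR·RQ·sin R, we get sin R = 2·area/(PR·RQ) ≈ 0.51411.
Taking the obtuse solution, ∠R ≈ 149.06°.
Law of cosines then gives QP ≈ 1305.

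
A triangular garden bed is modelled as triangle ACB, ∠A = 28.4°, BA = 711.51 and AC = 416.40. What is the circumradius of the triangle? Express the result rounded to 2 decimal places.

By the law of cosines, CB² = BA² + AC² − 2·BA·AC·cos A = 1.584e+05, so CB ≈ 398.
Area = ½·BA·AC·sin A ≈ 70457.
Circumradius = CB/(2 sin A) ≈ 418.4.

R ≈ 418.40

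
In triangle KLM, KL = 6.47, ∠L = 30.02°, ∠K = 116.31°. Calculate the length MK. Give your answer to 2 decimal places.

The third angle is ∠M = 180° − ∠K − ∠L = 33.67°.
Law of sines: MK = KL·sin L/sin M ≈ 5.8386.

5.84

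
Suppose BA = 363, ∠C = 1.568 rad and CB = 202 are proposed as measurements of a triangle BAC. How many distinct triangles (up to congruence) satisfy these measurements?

1

CB·sin C = 202·sin(1.568 rad) ≈ 202.
Since BA ≥ CB, exactly one triangle exists.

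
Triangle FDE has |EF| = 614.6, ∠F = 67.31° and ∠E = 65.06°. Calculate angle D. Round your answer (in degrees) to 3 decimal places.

47.630

The third angle is ∠D = 180° − ∠E − ∠F = 47.63°.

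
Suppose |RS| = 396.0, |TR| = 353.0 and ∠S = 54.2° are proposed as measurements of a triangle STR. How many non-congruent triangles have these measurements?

|RS|·sin S = 396.0·sin(54.2°) ≈ 321.2.
Since |RS| sin S < |TR| < |RS| (321.2 < 353.0 < 396.0), two triangles exist.

2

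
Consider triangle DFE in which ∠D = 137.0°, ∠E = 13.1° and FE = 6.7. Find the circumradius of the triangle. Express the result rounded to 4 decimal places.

R ≈ 4.9120

The third angle is ∠F = 180° − ∠E − ∠D = 29.90°.
Law of sines: ED = FE·sin F/sin D ≈ 4.8972.
Law of sines: DF = FE·sin E/sin D ≈ 2.2266.
Circumradius = FE/(2 sin D) ≈ 4.912.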